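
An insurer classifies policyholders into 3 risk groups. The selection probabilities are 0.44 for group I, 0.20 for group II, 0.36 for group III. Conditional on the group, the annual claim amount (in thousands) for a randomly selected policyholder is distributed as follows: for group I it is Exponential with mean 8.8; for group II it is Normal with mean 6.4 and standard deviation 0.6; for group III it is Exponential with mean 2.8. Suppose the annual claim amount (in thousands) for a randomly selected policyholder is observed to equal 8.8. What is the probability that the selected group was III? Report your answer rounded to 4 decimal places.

0.2313

Likelihoods f(8.8 | ·): I: 0.0418045; II: 0.00022305; III: 0.015414.
Posterior ∝ prior × likelihood. Numerator for III: 0.36·0.015414 = 0.00554905.
Normalizing constant: 0.44·0.0418045 + 0.2·0.00022305 + 0.36·0.015414 = 0.0239876.
P(III | observation) = 0.00554905 / 0.0239876 = 0.23133.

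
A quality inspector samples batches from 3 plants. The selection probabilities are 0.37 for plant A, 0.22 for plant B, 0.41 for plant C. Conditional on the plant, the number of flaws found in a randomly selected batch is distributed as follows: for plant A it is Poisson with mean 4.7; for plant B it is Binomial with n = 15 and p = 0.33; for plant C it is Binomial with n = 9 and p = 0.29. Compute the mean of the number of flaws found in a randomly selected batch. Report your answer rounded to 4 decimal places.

3.8981

Component means — A: 4.7; B: 4.95; C: 2.61.
E[X] = 0.37·4.7 + 0.22·4.95 + 0.41·2.61 = 3.8981.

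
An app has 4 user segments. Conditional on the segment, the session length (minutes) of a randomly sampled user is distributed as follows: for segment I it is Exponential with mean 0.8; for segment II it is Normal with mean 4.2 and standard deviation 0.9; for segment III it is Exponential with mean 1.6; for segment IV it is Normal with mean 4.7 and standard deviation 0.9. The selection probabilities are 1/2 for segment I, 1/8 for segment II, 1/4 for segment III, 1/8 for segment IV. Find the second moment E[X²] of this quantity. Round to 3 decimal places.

For each component E[X²] = Var + (mean)², giving I: 1.28; II: 18.45; III: 5.12; IV: 22.9.
Overall E[X²] = 0.5·1.28 + 0.125·18.45 + 0.25·5.12 + 0.125·22.9 = 7.08875.

7.089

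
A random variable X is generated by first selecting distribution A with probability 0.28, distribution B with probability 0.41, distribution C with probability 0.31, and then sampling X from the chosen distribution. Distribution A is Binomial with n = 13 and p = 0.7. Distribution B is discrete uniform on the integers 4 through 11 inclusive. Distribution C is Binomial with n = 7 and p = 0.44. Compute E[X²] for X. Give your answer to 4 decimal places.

52.6417

For each component E[X²] = Var + (mean)², giving A: 85.54; B: 61.5; C: 11.2112.
Overall E[X²] = 0.28·85.54 + 0.41·61.5 + 0.31·11.2112 = 52.6417.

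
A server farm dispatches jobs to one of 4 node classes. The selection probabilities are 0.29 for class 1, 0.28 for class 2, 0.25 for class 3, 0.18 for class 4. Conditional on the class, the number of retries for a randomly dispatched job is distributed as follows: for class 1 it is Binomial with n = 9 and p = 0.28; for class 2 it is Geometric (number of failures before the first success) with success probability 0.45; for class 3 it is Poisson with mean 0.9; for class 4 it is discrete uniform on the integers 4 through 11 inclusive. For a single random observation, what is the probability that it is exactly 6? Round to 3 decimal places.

0.030

Conditional on each class, P(X = 6): 1: 0.0151086; 2: 0.0124563; 3: 0.000300094; 4: 0.125.
By total probability, P(X = 6) = 0.29·0.0151086 + 0.28·0.0124563 + 0.25·0.000300094 + 0.18·0.125 = 0.0304443.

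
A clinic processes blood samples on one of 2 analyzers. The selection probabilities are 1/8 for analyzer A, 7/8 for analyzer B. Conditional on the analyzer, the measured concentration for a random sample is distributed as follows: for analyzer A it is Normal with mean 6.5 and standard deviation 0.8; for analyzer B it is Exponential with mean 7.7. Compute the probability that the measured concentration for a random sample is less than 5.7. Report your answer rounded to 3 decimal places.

0.477

Conditional on each analyzer, P(X < 5.7): A: 0.158655; B: 0.52301.
By total probability, P(X < 5.7) = 0.125·0.158655 + 0.875·0.52301 = 0.477466.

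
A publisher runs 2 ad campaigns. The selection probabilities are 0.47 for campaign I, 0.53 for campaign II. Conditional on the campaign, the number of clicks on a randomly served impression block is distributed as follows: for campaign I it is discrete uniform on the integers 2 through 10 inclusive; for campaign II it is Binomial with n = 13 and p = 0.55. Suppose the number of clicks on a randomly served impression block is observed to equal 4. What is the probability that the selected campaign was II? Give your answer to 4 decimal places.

Likelihoods P(X=4 | ·): I: 0.111111; II: 0.0495073.
Posterior ∝ prior × likelihood. Numerator for II: 0.53·0.0495073 = 0.0262389.
Normalizing constant: 0.47·0.111111 + 0.53·0.0495073 = 0.0784611.
P(II | observation) = 0.0262389 / 0.0784611 = 0.334419.

0.3344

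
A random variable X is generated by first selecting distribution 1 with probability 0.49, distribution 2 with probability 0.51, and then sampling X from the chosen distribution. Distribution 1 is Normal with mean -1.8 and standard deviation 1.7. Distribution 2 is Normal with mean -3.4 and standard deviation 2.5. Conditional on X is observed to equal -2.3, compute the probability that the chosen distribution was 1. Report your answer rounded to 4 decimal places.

0.5985

Likelihoods f(-2.3 | ·): 1: 0.224738; 2: 0.144854.
Posterior ∝ prior × likelihood. Numerator for 1: 0.49·0.224738 = 0.110122.
Normalizing constant: 0.49·0.224738 + 0.51·0.144854 = 0.183997.
P(1 | observation) = 0.110122 / 0.183997 = 0.598497.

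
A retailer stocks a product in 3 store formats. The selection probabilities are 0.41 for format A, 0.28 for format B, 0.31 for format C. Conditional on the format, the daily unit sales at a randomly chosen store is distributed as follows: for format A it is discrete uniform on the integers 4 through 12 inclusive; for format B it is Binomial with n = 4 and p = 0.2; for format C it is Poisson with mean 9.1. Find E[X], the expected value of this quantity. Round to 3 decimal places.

6.325

Component means — A: 8; B: 0.8; C: 9.1.
E[X] = 0.41·8 + 0.28·0.8 + 0.31·9.1 = 6.325.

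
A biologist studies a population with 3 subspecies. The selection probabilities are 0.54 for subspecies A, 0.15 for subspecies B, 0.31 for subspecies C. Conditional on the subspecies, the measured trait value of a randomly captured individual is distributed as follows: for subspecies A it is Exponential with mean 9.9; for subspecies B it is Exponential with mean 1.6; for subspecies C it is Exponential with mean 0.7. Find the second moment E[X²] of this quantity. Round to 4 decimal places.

For each component E[X²] = Var + (mean)², giving A: 196.02; B: 5.12; C: 0.98.
Overall E[X²] = 0.54·196.02 + 0.15·5.12 + 0.31·0.98 = 106.923.

106.9226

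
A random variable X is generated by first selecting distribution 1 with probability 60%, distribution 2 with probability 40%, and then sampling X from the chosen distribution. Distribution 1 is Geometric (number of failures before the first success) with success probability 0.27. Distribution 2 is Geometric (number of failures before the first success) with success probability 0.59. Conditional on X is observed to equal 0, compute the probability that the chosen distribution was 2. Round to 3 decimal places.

Likelihoods P(X=0 | ·): 1: 0.27; 2: 0.59.
Posterior ∝ prior × likelihood. Numerator for 2: 0.4·0.59 = 0.236.
Normalizing constant: 0.6·0.27 + 0.4·0.59 = 0.398.
P(2 | observation) = 0.236 / 0.398 = 0.592965.

0.593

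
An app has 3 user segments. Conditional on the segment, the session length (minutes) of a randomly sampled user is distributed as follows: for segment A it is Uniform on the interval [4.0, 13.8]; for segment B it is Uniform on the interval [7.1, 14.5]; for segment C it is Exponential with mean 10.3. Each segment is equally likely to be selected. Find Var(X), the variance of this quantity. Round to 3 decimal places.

40.199

Per component, A: μ=8.9, E[X²]=87.2133; B: μ=10.8, E[X²]=121.203; C: μ=10.3, E[X²]=212.18.
E[X] = 0.333333·8.9 + 0.333333·10.8 + 0.333333·10.3 = 10.
E[X²] = 0.333333·87.2133 + 0.333333·121.203 + 0.333333·212.18 = 140.199.
Var(X) = E[X²] − (E[X])² = 140.199 − 100 = 40.1989.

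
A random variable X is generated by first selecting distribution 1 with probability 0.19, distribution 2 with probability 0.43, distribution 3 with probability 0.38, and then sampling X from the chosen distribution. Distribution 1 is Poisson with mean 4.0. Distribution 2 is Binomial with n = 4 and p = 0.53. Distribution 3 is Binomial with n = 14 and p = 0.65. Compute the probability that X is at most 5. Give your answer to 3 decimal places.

0.588

Conditional on each component, P(X ≤ 5): 1: 0.78513; 2: 1; 3: 0.0243434.
By total probability, P(X ≤ 5) = 0.19·0.78513 + 0.43·1 + 0.38·0.0243434 = 0.588425.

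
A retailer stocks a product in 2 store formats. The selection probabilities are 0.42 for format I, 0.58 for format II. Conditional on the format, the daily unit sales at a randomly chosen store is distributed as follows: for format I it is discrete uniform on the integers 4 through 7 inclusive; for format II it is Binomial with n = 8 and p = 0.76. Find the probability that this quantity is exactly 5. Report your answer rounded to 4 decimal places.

Conditional on each format, P(X = 5): I: 0.25; II: 0.196286.
By total probability, P(X = 5) = 0.42·0.25 + 0.58·0.196286 = 0.218846.

0.2188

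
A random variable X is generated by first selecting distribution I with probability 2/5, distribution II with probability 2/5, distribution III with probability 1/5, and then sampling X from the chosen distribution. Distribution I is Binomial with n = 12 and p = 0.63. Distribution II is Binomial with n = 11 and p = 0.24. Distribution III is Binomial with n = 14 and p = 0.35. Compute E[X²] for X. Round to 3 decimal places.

For each component E[X²] = Var + (mean)², giving I: 59.9508; II: 8.976; III: 27.195.
Overall E[X²] = 0.4·59.9508 + 0.4·8.976 + 0.2·27.195 = 33.0097.

33.010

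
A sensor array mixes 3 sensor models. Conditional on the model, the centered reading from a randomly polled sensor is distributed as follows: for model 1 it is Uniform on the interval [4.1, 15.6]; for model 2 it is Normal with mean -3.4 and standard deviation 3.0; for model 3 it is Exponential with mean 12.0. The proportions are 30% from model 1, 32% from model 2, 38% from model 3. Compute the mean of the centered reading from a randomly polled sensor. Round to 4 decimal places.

6.4270

Component means — 1: 9.85; 2: -3.4; 3: 12.
E[X] = 0.3·9.85 + 0.32·-3.4 + 0.38·12 = 6.427.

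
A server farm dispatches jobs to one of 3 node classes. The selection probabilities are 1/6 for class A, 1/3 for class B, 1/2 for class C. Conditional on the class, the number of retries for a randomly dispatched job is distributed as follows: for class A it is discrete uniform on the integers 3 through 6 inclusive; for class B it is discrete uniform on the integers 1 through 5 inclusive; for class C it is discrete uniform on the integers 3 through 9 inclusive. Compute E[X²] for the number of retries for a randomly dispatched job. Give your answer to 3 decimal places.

For each component E[X²] = Var + (mean)², giving A: 21.5; B: 11; C: 40.
Overall E[X²] = 0.166667·21.5 + 0.333333·11 + 0.5·40 = 27.25.

27.250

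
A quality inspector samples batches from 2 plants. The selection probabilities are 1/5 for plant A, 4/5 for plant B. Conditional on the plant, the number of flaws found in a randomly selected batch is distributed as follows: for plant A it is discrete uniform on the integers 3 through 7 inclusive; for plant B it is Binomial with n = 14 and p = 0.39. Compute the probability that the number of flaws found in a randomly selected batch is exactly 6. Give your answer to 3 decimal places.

0.202

Conditional on each plant, P(X = 6): A: 0.2; B: 0.202573.
By total probability, P(X = 6) = 0.2·0.2 + 0.8·0.202573 = 0.202058.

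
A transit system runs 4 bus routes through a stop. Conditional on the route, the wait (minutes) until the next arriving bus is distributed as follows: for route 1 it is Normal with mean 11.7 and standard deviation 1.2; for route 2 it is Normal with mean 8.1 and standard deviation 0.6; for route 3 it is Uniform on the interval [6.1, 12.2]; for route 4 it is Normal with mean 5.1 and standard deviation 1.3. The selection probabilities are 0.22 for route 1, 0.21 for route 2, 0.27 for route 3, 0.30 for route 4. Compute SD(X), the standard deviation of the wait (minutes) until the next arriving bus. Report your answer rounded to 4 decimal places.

2.7486

Per component, 1: μ=11.7, E[X²]=138.33; 2: μ=8.1, E[X²]=65.97; 3: μ=9.15, E[X²]=86.8233; 4: μ=5.1, E[X²]=27.7.
E[X] = 0.22·11.7 + 0.21·8.1 + 0.27·9.15 + 0.3·5.1 = 8.2755.
E[X²] = 0.22·138.33 + 0.21·65.97 + 0.27·86.8233 + 0.3·27.7 = 76.0386.
Var(X) = E[X²] − (E[X])² = 76.0386 − 68.4839 = 7.5547.
SD(X) = √7.5547 = 2.74858.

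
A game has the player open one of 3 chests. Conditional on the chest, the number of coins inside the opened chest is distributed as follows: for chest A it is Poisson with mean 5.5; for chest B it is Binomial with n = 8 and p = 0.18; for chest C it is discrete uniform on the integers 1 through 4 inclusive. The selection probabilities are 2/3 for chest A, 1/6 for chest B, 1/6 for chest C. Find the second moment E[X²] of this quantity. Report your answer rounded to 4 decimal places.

For each component E[X²] = Var + (mean)², giving A: 35.75; B: 3.2544; C: 7.5.
Overall E[X²] = 0.666667·35.75 + 0.166667·3.2544 + 0.166667·7.5 = 25.6257.

25.6257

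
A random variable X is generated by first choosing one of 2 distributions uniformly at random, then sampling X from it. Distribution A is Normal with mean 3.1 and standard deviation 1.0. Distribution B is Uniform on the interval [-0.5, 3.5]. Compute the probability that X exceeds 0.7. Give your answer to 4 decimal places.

Conditional on each component, P(X > 0.7): A: 0.991802; B: 0.7.
By total probability, P(X > 0.7) = 0.5·0.991802 + 0.5·0.7 = 0.845901.

0.8459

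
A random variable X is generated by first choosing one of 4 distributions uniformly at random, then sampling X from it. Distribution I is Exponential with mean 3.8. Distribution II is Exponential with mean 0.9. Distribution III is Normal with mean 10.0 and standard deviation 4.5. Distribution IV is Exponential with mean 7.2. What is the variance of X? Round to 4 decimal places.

33.6319

Per component, I: μ=3.8, E[X²]=28.88; II: μ=0.9, E[X²]=1.62; III: μ=10, E[X²]=120.25; IV: μ=7.2, E[X²]=103.68.
E[X] = 0.25·3.8 + 0.25·0.9 + 0.25·10 + 0.25·7.2 = 5.475.
E[X²] = 0.25·28.88 + 0.25·1.62 + 0.25·120.25 + 0.25·103.68 = 63.6075.
Var(X) = E[X²] − (E[X])² = 63.6075 − 29.9756 = 33.6319.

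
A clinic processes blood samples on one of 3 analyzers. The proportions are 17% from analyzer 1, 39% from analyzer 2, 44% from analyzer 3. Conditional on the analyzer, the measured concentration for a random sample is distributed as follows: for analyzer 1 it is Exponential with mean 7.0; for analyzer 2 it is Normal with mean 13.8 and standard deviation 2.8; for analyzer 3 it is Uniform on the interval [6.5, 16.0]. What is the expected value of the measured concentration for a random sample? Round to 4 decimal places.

Component means — 1: 7; 2: 13.8; 3: 11.25.
E[X] = 0.17·7 + 0.39·13.8 + 0.44·11.25 = 11.522.

11.5220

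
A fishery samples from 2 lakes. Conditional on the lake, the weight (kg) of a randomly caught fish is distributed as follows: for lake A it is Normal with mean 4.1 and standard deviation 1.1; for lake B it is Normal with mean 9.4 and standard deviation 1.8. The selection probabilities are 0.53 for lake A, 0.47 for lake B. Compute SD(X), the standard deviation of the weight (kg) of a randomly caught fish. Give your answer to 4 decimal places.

3.0268

Per component, A: μ=4.1, E[X²]=18.02; B: μ=9.4, E[X²]=91.6.
E[X] = 0.53·4.1 + 0.47·9.4 = 6.591.
E[X²] = 0.53·18.02 + 0.47·91.6 = 52.6026.
Var(X) = E[X²] − (E[X])² = 52.6026 − 43.4413 = 9.16132.
SD(X) = √9.16132 = 3.02677.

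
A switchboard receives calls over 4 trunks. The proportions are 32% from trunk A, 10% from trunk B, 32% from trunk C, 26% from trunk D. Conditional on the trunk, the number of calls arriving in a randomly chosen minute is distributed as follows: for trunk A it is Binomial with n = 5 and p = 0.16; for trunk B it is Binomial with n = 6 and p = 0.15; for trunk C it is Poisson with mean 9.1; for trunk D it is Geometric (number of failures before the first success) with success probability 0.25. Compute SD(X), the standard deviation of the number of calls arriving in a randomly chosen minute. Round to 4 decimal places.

Per component, A: μ=0.8, E[X²]=1.312; B: μ=0.9, E[X²]=1.575; C: μ=9.1, E[X²]=91.91; D: μ=3, E[X²]=21.
E[X] = 0.32·0.8 + 0.1·0.9 + 0.32·9.1 + 0.26·3 = 4.038.
E[X²] = 0.32·1.312 + 0.1·1.575 + 0.32·91.91 + 0.26·21 = 35.4485.
Var(X) = E[X²] − (E[X])² = 35.4485 − 16.3054 = 19.1431.
SD(X) = √19.1431 = 4.37528.

4.3753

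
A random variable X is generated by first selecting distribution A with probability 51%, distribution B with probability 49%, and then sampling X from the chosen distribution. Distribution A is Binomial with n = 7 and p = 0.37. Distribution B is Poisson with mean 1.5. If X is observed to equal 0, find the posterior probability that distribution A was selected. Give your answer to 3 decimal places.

Likelihoods P(X=0 | ·): A: 0.0393898; B: 0.22313.
Posterior ∝ prior × likelihood. Numerator for A: 0.51·0.0393898 = 0.0200888.
Normalizing constant: 0.51·0.0393898 + 0.49·0.22313 = 0.129423.
P(A | observation) = 0.0200888 / 0.129423 = 0.155219.

0.155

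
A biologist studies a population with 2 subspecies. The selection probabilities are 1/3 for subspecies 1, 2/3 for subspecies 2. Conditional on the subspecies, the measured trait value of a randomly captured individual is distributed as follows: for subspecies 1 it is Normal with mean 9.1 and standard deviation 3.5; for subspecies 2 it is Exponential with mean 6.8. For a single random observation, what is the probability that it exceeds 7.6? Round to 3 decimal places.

Conditional on each subspecies, P(X > 7.6): 1: 0.665882; 2: 0.327048.
By total probability, P(X > 7.6) = 0.333333·0.665882 + 0.666667·0.327048 = 0.439993.

0.440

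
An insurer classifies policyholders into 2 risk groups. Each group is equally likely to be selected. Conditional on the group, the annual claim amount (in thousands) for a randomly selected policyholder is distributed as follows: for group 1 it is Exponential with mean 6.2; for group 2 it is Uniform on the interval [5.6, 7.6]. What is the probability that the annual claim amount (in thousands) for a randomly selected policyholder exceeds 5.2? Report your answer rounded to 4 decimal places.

0.7161

Conditional on each group, P(X > 5.2): 1: 0.432268; 2: 1.
By total probability, P(X > 5.2) = 0.5·0.432268 + 0.5·1 = 0.716134.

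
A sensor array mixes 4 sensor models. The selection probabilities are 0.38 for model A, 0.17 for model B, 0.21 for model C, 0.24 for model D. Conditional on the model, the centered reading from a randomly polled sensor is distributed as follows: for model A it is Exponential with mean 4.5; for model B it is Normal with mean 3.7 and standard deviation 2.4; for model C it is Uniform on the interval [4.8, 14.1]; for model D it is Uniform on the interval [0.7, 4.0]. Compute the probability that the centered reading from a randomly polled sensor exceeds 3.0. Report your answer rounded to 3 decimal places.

Conditional on each model, P(X > 3.0): A: 0.513417; B: 0.614729; C: 1; D: 0.30303.
By total probability, P(X > 3.0) = 0.38·0.513417 + 0.17·0.614729 + 0.21·1 + 0.24·0.30303 = 0.58233.

0.582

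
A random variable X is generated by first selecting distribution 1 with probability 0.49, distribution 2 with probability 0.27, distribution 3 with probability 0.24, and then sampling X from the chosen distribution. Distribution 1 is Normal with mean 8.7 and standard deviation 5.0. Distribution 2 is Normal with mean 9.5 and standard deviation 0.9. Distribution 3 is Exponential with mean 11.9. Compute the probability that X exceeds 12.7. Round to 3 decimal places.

0.186

Conditional on each component, P(X > 12.7): 1: 0.211855; 2: 0.000188591; 3: 0.343961.
By total probability, P(X > 12.7) = 0.49·0.211855 + 0.27·0.000188591 + 0.24·0.343961 = 0.186411.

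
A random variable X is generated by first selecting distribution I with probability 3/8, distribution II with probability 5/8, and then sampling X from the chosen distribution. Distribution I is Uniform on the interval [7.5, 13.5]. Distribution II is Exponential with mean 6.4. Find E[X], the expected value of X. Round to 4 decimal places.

Component means — I: 10.5; II: 6.4.
E[X] = 0.375·10.5 + 0.625·6.4 = 7.9375.

7.9375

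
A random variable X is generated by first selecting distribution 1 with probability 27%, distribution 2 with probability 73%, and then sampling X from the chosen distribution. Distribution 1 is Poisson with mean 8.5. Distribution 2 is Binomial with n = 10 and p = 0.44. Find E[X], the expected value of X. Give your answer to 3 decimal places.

5.507

Component means — 1: 8.5; 2: 4.4.
E[X] = 0.27·8.5 + 0.73·4.4 = 5.507.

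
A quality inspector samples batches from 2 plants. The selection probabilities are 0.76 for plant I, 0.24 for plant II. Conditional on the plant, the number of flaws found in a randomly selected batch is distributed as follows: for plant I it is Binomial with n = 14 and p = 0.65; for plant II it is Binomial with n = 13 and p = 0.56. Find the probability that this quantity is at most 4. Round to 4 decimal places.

Conditional on each plant, P(X ≤ 4): I: 0.00603534; II: 0.0604581.
By total probability, P(X ≤ 4) = 0.76·0.00603534 + 0.24·0.0604581 = 0.0190968.

0.0191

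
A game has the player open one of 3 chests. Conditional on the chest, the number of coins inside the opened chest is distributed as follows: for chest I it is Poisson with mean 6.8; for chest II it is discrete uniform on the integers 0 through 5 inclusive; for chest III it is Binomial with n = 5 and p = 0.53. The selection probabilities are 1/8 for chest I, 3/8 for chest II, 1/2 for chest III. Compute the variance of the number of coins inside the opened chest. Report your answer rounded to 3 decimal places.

Per component, I: μ=6.8, E[X²]=53.04; II: μ=2.5, E[X²]=9.16667; III: μ=2.65, E[X²]=8.268.
E[X] = 0.125·6.8 + 0.375·2.5 + 0.5·2.65 = 3.1125.
E[X²] = 0.125·53.04 + 0.375·9.16667 + 0.5·8.268 = 14.2015.
Var(X) = E[X²] − (E[X])² = 14.2015 − 9.68766 = 4.51384.

4.514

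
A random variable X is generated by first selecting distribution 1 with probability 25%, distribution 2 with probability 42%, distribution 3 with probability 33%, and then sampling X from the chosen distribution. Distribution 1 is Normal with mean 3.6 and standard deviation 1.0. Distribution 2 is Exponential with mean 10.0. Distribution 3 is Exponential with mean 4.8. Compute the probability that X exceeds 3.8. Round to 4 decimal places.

Conditional on each component, P(X > 3.8): 1: 0.42074; 2: 0.683861; 3: 0.453089.
By total probability, P(X > 3.8) = 0.25·0.42074 + 0.42·0.683861 + 0.33·0.453089 = 0.541926.

0.5419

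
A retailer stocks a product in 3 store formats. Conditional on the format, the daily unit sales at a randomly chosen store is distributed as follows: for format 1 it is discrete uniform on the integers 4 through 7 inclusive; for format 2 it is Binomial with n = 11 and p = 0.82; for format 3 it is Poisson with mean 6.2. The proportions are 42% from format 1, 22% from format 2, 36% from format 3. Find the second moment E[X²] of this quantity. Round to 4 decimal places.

47.5569

For each component E[X²] = Var + (mean)², giving 1: 31.5; 2: 82.984; 3: 44.64.
Overall E[X²] = 0.42·31.5 + 0.22·82.984 + 0.36·44.64 = 47.5569.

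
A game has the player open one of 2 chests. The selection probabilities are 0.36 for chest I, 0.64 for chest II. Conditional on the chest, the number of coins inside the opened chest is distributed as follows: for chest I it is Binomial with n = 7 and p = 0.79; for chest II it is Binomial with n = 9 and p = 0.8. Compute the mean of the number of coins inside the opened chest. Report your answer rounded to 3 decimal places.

Component means — I: 5.53; II: 7.2.
E[X] = 0.36·5.53 + 0.64·7.2 = 6.5988.

6.599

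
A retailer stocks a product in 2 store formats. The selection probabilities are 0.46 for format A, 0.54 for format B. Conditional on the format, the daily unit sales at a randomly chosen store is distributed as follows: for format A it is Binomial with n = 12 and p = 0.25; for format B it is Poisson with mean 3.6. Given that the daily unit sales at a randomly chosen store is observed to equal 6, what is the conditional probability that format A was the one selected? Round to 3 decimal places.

0.293

Likelihoods P(X=6 | ·): A: 0.0401495; B: 0.0826081.
Posterior ∝ prior × likelihood. Numerator for A: 0.46·0.0401495 = 0.0184687.
Normalizing constant: 0.46·0.0401495 + 0.54·0.0826081 = 0.0630771.
P(A | observation) = 0.0184687 / 0.0630771 = 0.292796.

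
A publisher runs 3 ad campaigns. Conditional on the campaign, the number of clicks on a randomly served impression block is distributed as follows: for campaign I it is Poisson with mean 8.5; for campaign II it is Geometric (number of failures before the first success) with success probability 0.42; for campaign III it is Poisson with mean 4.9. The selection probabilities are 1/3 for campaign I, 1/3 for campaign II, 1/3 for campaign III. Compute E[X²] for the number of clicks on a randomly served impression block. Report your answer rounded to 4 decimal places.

For each component E[X²] = Var + (mean)², giving I: 80.75; II: 5.19501; III: 28.91.
Overall E[X²] = 0.333333·80.75 + 0.333333·5.19501 + 0.333333·28.91 = 38.285.

38.2850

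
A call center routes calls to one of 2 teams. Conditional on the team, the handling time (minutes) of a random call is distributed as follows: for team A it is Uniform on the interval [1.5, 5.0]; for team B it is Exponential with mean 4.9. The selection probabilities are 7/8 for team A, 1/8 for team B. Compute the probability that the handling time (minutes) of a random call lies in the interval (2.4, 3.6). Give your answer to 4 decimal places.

Conditional on each team, P(2.4 < X < 3.6): A: 0.342857; B: 0.133099.
By total probability, P(2.4 < X < 3.6) = 0.875·0.342857 + 0.125·0.133099 = 0.316637.

0.3166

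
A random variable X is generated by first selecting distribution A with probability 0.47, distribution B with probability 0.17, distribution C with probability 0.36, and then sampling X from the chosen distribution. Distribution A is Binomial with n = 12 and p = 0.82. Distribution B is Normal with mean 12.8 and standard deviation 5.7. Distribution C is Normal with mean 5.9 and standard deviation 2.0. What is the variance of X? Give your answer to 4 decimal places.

Per component, A: μ=9.84, E[X²]=98.5968; B: μ=12.8, E[X²]=196.33; C: μ=5.9, E[X²]=38.81.
E[X] = 0.47·9.84 + 0.17·12.8 + 0.36·5.9 = 8.9248.
E[X²] = 0.47·98.5968 + 0.17·196.33 + 0.36·38.81 = 93.6882.
Var(X) = E[X²] − (E[X])² = 93.6882 − 79.6521 = 14.0361.

14.0361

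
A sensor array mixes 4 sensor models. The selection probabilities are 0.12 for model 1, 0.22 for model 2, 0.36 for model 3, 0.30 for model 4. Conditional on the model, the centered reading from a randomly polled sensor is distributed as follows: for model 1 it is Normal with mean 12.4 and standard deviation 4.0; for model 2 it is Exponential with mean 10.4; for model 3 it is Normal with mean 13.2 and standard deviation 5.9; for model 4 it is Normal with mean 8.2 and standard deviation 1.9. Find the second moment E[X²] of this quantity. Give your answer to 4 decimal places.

164.4746

For each component E[X²] = Var + (mean)², giving 1: 169.76; 2: 216.32; 3: 209.05; 4: 70.85.
Overall E[X²] = 0.12·169.76 + 0.22·216.32 + 0.36·209.05 + 0.3·70.85 = 164.475.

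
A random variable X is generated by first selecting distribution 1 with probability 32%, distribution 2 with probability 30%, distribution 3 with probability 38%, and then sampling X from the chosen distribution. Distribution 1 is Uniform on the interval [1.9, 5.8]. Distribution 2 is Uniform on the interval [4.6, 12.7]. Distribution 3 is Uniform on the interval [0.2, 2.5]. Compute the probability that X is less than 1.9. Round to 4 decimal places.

Conditional on each component, P(X < 1.9): 1: 0; 2: 0; 3: 0.73913.
By total probability, P(X < 1.9) = 0.32·0 + 0.3·0 + 0.38·0.73913 = 0.28087.

0.2809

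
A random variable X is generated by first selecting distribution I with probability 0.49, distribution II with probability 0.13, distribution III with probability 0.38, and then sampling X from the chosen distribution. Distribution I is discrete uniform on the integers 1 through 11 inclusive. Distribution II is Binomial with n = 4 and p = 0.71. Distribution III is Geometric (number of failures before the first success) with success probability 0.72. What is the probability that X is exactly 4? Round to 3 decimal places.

Conditional on each component, P(X = 4): I: 0.0909091; II: 0.254117; III: 0.00442552.
By total probability, P(X = 4) = 0.49·0.0909091 + 0.13·0.254117 + 0.38·0.00442552 = 0.0792623.

0.079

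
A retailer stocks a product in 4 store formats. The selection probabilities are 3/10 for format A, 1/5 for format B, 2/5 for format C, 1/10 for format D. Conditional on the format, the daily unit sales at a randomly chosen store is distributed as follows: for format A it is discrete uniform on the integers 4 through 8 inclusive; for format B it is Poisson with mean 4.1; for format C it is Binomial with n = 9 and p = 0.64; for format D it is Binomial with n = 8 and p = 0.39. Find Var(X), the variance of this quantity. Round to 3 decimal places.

Per component, A: μ=6, E[X²]=38; B: μ=4.1, E[X²]=20.91; C: μ=5.76, E[X²]=35.2512; D: μ=3.12, E[X²]=11.6376.
E[X] = 0.3·6 + 0.2·4.1 + 0.4·5.76 + 0.1·3.12 = 5.236.
E[X²] = 0.3·38 + 0.2·20.91 + 0.4·35.2512 + 0.1·11.6376 = 30.8462.
Var(X) = E[X²] − (E[X])² = 30.8462 − 27.4157 = 3.43054.

3.431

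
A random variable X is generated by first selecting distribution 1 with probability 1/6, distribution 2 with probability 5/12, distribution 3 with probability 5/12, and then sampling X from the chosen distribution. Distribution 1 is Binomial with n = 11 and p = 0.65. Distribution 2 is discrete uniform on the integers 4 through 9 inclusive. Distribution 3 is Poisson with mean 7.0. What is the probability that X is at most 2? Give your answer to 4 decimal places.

Conditional on each component, P(X ≤ 2): 1: 0.00203837; 2: 0; 3: 0.0296362.
By total probability, P(X ≤ 2) = 0.166667·0.00203837 + 0.416667·0 + 0.416667·0.0296362 = 0.0126881.

0.0127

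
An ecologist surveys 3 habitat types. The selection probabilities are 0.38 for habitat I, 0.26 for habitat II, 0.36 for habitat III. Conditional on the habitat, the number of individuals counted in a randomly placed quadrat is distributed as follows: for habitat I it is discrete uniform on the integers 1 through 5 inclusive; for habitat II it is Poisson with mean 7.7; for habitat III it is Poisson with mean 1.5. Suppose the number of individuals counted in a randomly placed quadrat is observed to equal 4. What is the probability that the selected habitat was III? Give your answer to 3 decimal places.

Likelihoods P(X=4 | ·): I: 0.2; II: 0.0663261; III: 0.0470665.
Posterior ∝ prior × likelihood. Numerator for III: 0.36·0.0470665 = 0.0169439.
Normalizing constant: 0.38·0.2 + 0.26·0.0663261 + 0.36·0.0470665 = 0.110189.
P(III | observation) = 0.0169439 / 0.110189 = 0.153772.

0.154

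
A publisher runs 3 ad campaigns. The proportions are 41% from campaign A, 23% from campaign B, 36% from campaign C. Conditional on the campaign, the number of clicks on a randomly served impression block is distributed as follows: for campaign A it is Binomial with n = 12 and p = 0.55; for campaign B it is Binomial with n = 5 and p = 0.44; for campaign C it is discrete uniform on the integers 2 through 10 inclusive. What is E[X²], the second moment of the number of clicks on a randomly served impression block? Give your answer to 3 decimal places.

For each component E[X²] = Var + (mean)², giving A: 46.53; B: 6.072; C: 42.6667.
Overall E[X²] = 0.41·46.53 + 0.23·6.072 + 0.36·42.6667 = 35.8339.

35.834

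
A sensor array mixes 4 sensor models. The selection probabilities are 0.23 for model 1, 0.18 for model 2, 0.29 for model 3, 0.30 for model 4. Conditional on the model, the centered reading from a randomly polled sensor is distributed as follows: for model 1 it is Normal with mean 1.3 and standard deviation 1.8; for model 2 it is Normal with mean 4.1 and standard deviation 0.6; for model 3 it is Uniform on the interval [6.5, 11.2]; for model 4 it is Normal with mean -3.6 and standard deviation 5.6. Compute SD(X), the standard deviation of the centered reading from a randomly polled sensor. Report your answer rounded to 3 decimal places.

5.865

Per component, 1: μ=1.3, E[X²]=4.93; 2: μ=4.1, E[X²]=17.17; 3: μ=8.85, E[X²]=80.1633; 4: μ=-3.6, E[X²]=44.32.
E[X] = 0.23·1.3 + 0.18·4.1 + 0.29·8.85 + 0.3·-3.6 = 2.5235.
E[X²] = 0.23·4.93 + 0.18·17.17 + 0.29·80.1633 + 0.3·44.32 = 40.7679.
Var(X) = E[X²] − (E[X])² = 40.7679 − 6.36805 = 34.3998.
SD(X) = √34.3998 = 5.86514.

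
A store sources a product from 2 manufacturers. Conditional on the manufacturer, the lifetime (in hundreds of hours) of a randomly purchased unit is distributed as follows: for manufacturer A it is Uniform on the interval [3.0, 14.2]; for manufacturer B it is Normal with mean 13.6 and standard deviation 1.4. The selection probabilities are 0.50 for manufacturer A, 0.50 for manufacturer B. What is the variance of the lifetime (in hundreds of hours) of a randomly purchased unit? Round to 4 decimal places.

Per component, A: μ=8.6, E[X²]=84.4133; B: μ=13.6, E[X²]=186.92.
E[X] = 0.5·8.6 + 0.5·13.6 = 11.1.
E[X²] = 0.5·84.4133 + 0.5·186.92 = 135.667.
Var(X) = E[X²] − (E[X])² = 135.667 − 123.21 = 12.4567.

12.4567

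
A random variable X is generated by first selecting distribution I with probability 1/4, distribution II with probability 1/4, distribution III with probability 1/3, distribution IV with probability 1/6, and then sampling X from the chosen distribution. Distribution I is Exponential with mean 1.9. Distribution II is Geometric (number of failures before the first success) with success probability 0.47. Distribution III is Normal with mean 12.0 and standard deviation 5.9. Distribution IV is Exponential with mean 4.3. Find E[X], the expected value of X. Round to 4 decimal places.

5.4736

Component means — I: 1.9; II: 1.12766; III: 12; IV: 4.3.
E[X] = 0.25·1.9 + 0.25·1.12766 + 0.333333·12 + 0.166667·4.3 = 5.47358.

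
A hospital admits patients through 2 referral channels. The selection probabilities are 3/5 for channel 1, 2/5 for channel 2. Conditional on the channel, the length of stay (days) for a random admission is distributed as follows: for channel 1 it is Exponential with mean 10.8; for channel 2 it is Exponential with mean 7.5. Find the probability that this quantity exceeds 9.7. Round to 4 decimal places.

0.3541

Conditional on each channel, P(X > 9.7): 1: 0.407323; 2: 0.274355.
By total probability, P(X > 9.7) = 0.6·0.407323 + 0.4·0.274355 = 0.354136.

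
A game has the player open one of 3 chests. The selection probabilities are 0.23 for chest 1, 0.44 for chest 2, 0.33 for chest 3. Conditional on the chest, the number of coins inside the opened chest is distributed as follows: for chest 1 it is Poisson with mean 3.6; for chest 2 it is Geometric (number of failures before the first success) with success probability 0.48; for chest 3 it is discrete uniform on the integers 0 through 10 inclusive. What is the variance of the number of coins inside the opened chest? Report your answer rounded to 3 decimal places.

Per component, 1: μ=3.6, E[X²]=16.56; 2: μ=1.08333, E[X²]=3.43056; 3: μ=5, E[X²]=35.
E[X] = 0.23·3.6 + 0.44·1.08333 + 0.33·5 = 2.95467.
E[X²] = 0.23·16.56 + 0.44·3.43056 + 0.33·35 = 16.8682.
Var(X) = E[X²] − (E[X])² = 16.8682 − 8.73006 = 8.13819.

8.138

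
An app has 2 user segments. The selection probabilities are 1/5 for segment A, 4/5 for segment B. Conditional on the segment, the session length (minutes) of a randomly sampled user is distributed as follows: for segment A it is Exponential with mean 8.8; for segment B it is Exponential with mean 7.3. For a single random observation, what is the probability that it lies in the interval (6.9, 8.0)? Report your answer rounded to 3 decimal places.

0.054

Conditional on each segment, P(6.9 < X < 8.0): A: 0.0536442; B: 0.0543579.
By total probability, P(6.9 < X < 8.0) = 0.2·0.0536442 + 0.8·0.0543579 = 0.0542151.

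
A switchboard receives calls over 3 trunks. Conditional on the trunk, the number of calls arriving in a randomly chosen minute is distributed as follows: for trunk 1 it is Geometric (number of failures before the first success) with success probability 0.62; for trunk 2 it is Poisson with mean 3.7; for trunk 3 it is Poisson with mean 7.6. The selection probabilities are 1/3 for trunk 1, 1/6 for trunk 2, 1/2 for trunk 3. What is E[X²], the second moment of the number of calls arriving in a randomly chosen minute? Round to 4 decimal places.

For each component E[X²] = Var + (mean)², giving 1: 1.3642; 2: 17.39; 3: 65.36.
Overall E[X²] = 0.333333·1.3642 + 0.166667·17.39 + 0.5·65.36 = 36.0331.

36.0331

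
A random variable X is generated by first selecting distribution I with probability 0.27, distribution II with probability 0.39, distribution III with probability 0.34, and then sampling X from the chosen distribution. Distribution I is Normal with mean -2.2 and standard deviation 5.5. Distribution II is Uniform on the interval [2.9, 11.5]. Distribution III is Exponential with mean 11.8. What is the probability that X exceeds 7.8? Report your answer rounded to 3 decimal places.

Conditional on each component, P(X > 7.8): I: 0.0345182; II: 0.430233; III: 0.516326.
By total probability, P(X > 7.8) = 0.27·0.0345182 + 0.39·0.430233 + 0.34·0.516326 = 0.352661.

0.353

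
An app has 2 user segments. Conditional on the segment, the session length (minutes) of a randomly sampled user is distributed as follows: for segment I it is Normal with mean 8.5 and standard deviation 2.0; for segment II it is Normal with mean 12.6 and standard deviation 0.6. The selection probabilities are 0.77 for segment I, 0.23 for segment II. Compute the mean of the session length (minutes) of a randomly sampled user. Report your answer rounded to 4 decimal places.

9.4430

Component means — I: 8.5; II: 12.6.
E[X] = 0.77·8.5 + 0.23·12.6 = 9.443.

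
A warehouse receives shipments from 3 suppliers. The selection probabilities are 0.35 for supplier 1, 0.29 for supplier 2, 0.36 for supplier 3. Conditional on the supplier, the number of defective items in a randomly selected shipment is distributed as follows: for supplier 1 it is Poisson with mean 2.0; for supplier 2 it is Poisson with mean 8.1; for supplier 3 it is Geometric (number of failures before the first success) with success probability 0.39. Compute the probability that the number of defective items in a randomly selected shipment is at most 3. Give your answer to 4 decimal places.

0.6216

Conditional on each supplier, P(X ≤ 3): 1: 0.857123; 2: 0.0396053; 3: 0.861542.
By total probability, P(X ≤ 3) = 0.35·0.857123 + 0.29·0.0396053 + 0.36·0.861542 = 0.621634.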